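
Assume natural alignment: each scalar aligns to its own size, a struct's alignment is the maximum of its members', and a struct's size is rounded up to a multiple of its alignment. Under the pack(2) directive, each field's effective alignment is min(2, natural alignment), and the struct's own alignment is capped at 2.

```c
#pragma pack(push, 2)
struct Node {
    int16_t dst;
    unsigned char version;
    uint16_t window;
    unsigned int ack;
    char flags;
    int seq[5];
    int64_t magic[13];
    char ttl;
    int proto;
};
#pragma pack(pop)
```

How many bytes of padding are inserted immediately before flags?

0..2  dst  (2B, 2-aligned)
2..3  version  (1B, 1-aligned)
3..4  -- padding (1B)
4..6  window  (2B, 2-aligned)
6..10  ack  (4B, 2-aligned)
10..11  flags  (1B, 1-aligned)

0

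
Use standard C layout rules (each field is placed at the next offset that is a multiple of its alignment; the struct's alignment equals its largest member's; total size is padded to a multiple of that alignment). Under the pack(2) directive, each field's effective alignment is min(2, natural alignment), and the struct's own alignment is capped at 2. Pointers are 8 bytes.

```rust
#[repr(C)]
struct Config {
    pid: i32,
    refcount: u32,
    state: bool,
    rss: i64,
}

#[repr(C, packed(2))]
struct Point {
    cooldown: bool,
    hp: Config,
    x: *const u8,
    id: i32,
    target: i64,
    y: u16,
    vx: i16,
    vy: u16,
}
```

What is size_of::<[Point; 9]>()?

468

Config: @0: pid [4B, align 4] → 4; @4: refcount [4B, align 4] → 8; @8: state [1B, align 1] → 9; +7 pad (align 8); @16: rss [8B, align 8] → 24; size 24, align 8
@0: cooldown [1B, align 1] → 1
+1 pad (align 2)
@2: hp [24B, align 2] → 26
@26: x [8B, align 2] → 34
@34: id [4B, align 2] → 38
@38: target [8B, align 2] → 46
@46: y [2B, align 2] → 48
@48: vx [2B, align 2] → 50
@50: vy [2B, align 2] → 52
size 52, align 2
array of 9: 9 × 52 = 468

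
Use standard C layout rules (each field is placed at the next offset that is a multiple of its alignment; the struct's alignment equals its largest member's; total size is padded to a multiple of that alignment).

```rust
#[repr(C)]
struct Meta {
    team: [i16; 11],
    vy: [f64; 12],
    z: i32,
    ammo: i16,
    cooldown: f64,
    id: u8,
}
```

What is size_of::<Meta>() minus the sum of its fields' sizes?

0..22  team  (22B, 2-aligned)
22..24  -- padding (2B)
24..120  vy  (96B, 8-aligned)
120..124  z  (4B, 4-aligned)
124..126  ammo  (2B, 2-aligned)
126..128  -- padding (2B)
128..136  cooldown  (8B, 8-aligned)
136..137  id  (1B, 1-aligned)
137..144  -- tail padding (7B)
sizeof = 144, alignof = 8
data bytes 133, size 144 → padding 11

11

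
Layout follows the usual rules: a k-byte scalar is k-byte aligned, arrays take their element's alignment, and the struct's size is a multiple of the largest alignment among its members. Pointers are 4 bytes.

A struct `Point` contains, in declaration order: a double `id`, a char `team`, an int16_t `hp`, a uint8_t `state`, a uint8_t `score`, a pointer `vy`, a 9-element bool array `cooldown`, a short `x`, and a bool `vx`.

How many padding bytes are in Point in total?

id at 0 (size 8, align 8) → ends 8
team at 8 (size 1, align 1) → ends 9
pad 1 to align 2 for hp
hp at 10 (size 2, align 2) → ends 12
state at 12 (size 1, align 1) → ends 13
score at 13 (size 1, align 1) → ends 14
pad 2 to align 4 for vy
vy at 16 (size 4, align 4) → ends 20
cooldown at 20 (size 9, align 1) → ends 29
pad 1 to align 2 for x
x at 30 (size 2, align 2) → ends 32
vx at 32 (size 1, align 1) → ends 33
tail pad 7 to reach multiple of 8
total 40 bytes, alignment 8
data bytes 29, size 40 → padding 11

11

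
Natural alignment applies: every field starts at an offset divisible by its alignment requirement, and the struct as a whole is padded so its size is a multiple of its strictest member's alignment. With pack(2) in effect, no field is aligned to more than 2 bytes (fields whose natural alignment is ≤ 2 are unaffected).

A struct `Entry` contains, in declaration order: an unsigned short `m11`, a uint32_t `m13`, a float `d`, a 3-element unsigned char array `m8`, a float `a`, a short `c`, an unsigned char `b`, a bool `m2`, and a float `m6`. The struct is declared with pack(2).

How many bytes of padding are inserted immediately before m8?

0

@0: m11 [2B, align 2] → 2
@2: m13 [4B, align 2] → 6
@6: d [4B, align 2] → 10
@10: m8 [3B, align 1] → 13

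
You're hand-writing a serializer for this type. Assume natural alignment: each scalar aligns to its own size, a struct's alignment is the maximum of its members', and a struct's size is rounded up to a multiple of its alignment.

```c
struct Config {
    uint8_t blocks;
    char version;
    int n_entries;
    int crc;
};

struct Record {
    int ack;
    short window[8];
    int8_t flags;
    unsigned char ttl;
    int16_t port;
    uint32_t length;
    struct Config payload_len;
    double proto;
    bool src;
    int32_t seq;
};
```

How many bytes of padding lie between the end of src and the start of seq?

Config: @0: blocks [1B, align 1] → 1; @1: version [1B, align 1] → 2; +2 pad (align 4); @4: n_entries [4B, align 4] → 8; @8: crc [4B, align 4] → 12; size 12, align 4
@0: ack [4B, align 4] → 4
@4: window [16B, align 2] → 20
@20: flags [1B, align 1] → 21
@21: ttl [1B, align 1] → 22
@22: port [2B, align 2] → 24
@24: length [4B, align 4] → 28
@28: payload_len [12B, align 4] → 40
@40: proto [8B, align 8] → 48
@48: src [1B, align 1] → 49
+3 pad (align 4)
@52: seq [4B, align 4] → 56

3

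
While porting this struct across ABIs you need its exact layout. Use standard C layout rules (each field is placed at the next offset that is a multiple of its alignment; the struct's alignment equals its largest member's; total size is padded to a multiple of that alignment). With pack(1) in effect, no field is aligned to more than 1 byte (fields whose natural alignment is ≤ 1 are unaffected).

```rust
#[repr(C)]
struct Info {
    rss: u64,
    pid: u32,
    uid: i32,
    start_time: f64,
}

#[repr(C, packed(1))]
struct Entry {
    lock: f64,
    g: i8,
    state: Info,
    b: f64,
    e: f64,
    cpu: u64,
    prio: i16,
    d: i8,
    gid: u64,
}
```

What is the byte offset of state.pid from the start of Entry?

Info: 0..8  rss  (8B, 8-aligned); 8..12  pid  (4B, 4-aligned); 12..16  uid  (4B, 4-aligned); 16..24  start_time  (8B, 8-aligned); sizeof = 24, alignof = 8
0..8  lock  (8B, 1-aligned)
8..9  g  (1B, 1-aligned)
9..33  state  (24B, 1-aligned)
within Info: pid at 8
9 + 8 = 17

17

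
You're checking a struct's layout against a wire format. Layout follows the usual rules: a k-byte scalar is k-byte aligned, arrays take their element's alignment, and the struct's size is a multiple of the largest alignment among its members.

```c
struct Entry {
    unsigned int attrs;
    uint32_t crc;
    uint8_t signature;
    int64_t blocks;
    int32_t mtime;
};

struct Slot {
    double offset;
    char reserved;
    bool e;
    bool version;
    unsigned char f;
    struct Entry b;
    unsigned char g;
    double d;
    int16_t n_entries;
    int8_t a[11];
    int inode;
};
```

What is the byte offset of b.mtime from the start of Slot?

Entry: 0..4  attrs  (4B, 4-aligned); 4..8  crc  (4B, 4-aligned); 8..9  signature  (1B, 1-aligned); 9..16  -- padding (7B); 16..24  blocks  (8B, 8-aligned); 24..28  mtime  (4B, 4-aligned); 28..32  -- tail padding (4B); sizeof = 32, alignof = 8
0..8  offset  (8B, 8-aligned)
8..9  reserved  (1B, 1-aligned)
9..10  e  (1B, 1-aligned)
10..11  version  (1B, 1-aligned)
11..12  f  (1B, 1-aligned)
12..16  -- padding (4B)
16..48  b  (32B, 8-aligned)
within Entry: mtime at 24
16 + 24 = 40

40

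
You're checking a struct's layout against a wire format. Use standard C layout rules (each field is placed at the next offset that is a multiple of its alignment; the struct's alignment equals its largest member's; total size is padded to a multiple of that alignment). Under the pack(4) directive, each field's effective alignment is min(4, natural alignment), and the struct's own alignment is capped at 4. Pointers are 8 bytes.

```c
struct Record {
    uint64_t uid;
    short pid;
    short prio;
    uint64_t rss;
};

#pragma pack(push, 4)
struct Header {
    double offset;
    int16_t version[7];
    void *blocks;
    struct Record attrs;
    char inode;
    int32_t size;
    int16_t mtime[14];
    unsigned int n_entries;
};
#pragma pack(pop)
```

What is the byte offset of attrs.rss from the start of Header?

48

Record: 0..8  uid  (8B, 8-aligned); 8..10  pid  (2B, 2-aligned); 10..12  prio  (2B, 2-aligned); 12..16  -- padding (4B); 16..24  rss  (8B, 8-aligned); sizeof = 24, alignof = 8
0..8  offset  (8B, 4-aligned)
8..22  version  (14B, 2-aligned)
22..24  -- padding (2B)
24..32  blocks  (8B, 4-aligned)
32..56  attrs  (24B, 4-aligned)
within Record: rss at 16
32 + 16 = 48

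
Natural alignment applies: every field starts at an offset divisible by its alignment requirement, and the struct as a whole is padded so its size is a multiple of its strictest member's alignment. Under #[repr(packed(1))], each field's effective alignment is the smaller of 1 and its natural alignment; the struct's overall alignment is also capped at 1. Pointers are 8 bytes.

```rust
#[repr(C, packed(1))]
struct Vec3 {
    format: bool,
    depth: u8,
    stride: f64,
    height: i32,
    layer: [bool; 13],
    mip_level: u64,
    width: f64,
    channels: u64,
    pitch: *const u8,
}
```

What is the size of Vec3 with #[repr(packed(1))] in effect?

format at 0 (size 1, align 1) → ends 1
depth at 1 (size 1, align 1) → ends 2
stride at 2 (size 8, align 1) → ends 10
height at 10 (size 4, align 1) → ends 14
layer at 14 (size 13, align 1) → ends 27
mip_level at 27 (size 8, align 1) → ends 35
width at 35 (size 8, align 1) → ends 43
channels at 43 (size 8, align 1) → ends 51
pitch at 51 (size 8, align 1) → ends 59
total 59 bytes, alignment 1

59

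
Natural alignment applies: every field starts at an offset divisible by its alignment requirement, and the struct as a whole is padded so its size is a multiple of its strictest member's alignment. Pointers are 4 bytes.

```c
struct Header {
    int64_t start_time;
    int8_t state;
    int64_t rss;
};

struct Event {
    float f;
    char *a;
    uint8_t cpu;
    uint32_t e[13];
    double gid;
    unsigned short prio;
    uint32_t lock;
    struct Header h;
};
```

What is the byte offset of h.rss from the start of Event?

Header: 0..8  start_time  (8B, 8-aligned); 8..9  state  (1B, 1-aligned); 9..16  -- padding (7B); 16..24  rss  (8B, 8-aligned); sizeof = 24, alignof = 8
0..4  f  (4B, 4-aligned)
4..8  a  (4B, 4-aligned)
8..9  cpu  (1B, 1-aligned)
9..12  -- padding (3B)
12..64  e  (52B, 4-aligned)
64..72  gid  (8B, 8-aligned)
72..74  prio  (2B, 2-aligned)
74..76  -- padding (2B)
76..80  lock  (4B, 4-aligned)
80..104  h  (24B, 8-aligned)
within Header: rss at 16
80 + 16 = 96

96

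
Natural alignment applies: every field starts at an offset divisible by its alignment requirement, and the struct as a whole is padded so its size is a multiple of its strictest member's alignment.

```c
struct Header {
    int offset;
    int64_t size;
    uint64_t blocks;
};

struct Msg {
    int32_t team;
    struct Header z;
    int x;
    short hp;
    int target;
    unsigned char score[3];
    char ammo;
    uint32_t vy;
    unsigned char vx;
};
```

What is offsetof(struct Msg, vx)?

Header: 0..4  offset  (4B, 4-aligned); 4..8  -- padding (4B); 8..16  size  (8B, 8-aligned); 16..24  blocks  (8B, 8-aligned); sizeof = 24, alignof = 8
0..4  team  (4B, 4-aligned)
4..8  -- padding (4B)
8..32  z  (24B, 8-aligned)
32..36  x  (4B, 4-aligned)
36..38  hp  (2B, 2-aligned)
38..40  -- padding (2B)
40..44  target  (4B, 4-aligned)
44..47  score  (3B, 1-aligned)
47..48  ammo  (1B, 1-aligned)
48..52  vy  (4B, 4-aligned)
52..53  vx  (1B, 1-aligned)

52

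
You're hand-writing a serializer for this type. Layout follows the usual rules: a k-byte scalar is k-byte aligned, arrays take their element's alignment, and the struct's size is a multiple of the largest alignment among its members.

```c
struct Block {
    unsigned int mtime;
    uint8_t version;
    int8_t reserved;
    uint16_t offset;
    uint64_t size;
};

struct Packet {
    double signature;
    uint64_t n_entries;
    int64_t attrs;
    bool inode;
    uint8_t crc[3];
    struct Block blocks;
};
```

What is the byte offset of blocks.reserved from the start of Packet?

Block: @0: mtime [4B, align 4] → 4; @4: version [1B, align 1] → 5; @5: reserved [1B, align 1] → 6; @6: offset [2B, align 2] → 8; @8: size [8B, align 8] → 16; size 16, align 8
@0: signature [8B, align 8] → 8
@8: n_entries [8B, align 8] → 16
@16: attrs [8B, align 8] → 24
@24: inode [1B, align 1] → 25
@25: crc [3B, align 1] → 28
+4 pad (align 8)
@32: blocks [16B, align 8] → 48
within Block: reserved at 5
32 + 5 = 37

37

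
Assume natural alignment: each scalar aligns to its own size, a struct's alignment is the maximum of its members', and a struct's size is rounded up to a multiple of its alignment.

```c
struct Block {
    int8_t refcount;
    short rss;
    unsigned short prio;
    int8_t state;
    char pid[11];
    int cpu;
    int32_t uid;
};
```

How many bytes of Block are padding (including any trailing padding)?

0..1  refcount  (1B, 1-aligned)
1..2  -- padding (1B)
2..4  rss  (2B, 2-aligned)
4..6  prio  (2B, 2-aligned)
6..7  state  (1B, 1-aligned)
7..18  pid  (11B, 1-aligned)
18..20  -- padding (2B)
20..24  cpu  (4B, 4-aligned)
24..28  uid  (4B, 4-aligned)
sizeof = 28, alignof = 4
data bytes 25, size 28 → padding 3

3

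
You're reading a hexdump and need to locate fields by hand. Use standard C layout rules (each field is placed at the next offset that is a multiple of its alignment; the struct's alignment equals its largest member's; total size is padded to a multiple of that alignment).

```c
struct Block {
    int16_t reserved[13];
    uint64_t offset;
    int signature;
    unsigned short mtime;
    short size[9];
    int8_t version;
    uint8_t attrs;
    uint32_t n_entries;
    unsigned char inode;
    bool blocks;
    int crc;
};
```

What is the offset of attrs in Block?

@0: reserved [26B, align 2] → 26
+6 pad (align 8)
@32: offset [8B, align 8] → 40
@40: signature [4B, align 4] → 44
@44: mtime [2B, align 2] → 46
@46: size [18B, align 2] → 64
@64: version [1B, align 1] → 65
@65: attrs [1B, align 1] → 66

65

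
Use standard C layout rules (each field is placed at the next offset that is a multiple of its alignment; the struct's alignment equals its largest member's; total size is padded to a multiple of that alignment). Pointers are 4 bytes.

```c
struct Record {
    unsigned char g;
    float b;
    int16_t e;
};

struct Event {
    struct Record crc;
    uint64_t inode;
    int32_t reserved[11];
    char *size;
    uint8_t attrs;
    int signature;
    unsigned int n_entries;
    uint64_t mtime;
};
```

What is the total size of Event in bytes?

96 bytes

Record: @0: g [1B, align 1] → 1; +3 pad (align 4); @4: b [4B, align 4] → 8; @8: e [2B, align 2] → 10; +2 tail pad (align 4); size 12, align 4
@0: crc [12B, align 4] → 12
+4 pad (align 8)
@16: inode [8B, align 8] → 24
@24: reserved [44B, align 4] → 68
@68: size [4B, align 4] → 72
@72: attrs [1B, align 1] → 73
+3 pad (align 4)
@76: signature [4B, align 4] → 80
@80: n_entries [4B, align 4] → 84
+4 pad (align 8)
@88: mtime [8B, align 8] → 96
size 96, align 8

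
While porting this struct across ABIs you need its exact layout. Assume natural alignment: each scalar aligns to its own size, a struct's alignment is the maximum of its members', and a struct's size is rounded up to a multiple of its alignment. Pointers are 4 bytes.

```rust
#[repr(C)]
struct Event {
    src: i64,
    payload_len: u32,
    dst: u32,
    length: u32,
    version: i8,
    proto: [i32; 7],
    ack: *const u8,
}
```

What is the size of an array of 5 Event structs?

280

src at 0 (size 8, align 8) → ends 8
payload_len at 8 (size 4, align 4) → ends 12
dst at 12 (size 4, align 4) → ends 16
length at 16 (size 4, align 4) → ends 20
version at 20 (size 1, align 1) → ends 21
pad 3 to align 4 for proto
proto at 24 (size 28, align 4) → ends 52
ack at 52 (size 4, align 4) → ends 56
total 56 bytes, alignment 8
array of 5: 5 × 56 = 280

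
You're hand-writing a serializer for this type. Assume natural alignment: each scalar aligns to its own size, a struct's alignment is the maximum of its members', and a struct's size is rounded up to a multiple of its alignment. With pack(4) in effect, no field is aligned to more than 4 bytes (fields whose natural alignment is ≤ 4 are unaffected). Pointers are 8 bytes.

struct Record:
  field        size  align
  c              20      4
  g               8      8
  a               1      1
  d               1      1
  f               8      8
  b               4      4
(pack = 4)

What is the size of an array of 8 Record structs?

352

0..20  c  (20B, 4-aligned)
20..28  g  (8B, 4-aligned)
28..29  a  (1B, 1-aligned)
29..30  d  (1B, 1-aligned)
30..32  -- padding (2B)
32..40  f  (8B, 4-aligned)
40..44  b  (4B, 4-aligned)
sizeof = 44, alignof = 4
array of 8: 8 × 44 = 352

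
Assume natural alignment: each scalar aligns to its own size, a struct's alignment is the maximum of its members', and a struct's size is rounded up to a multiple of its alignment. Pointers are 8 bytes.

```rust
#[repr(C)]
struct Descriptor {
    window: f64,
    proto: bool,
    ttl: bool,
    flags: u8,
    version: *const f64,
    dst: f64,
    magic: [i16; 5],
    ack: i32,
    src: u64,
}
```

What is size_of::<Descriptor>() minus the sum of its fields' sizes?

window at 0 (size 8, align 8) → ends 8
proto at 8 (size 1, align 1) → ends 9
ttl at 9 (size 1, align 1) → ends 10
flags at 10 (size 1, align 1) → ends 11
pad 5 to align 8 for version
version at 16 (size 8, align 8) → ends 24
dst at 24 (size 8, align 8) → ends 32
magic at 32 (size 10, align 2) → ends 42
pad 2 to align 4 for ack
ack at 44 (size 4, align 4) → ends 48
src at 48 (size 8, align 8) → ends 56
total 56 bytes, alignment 8
data bytes 49, size 56 → padding 7

7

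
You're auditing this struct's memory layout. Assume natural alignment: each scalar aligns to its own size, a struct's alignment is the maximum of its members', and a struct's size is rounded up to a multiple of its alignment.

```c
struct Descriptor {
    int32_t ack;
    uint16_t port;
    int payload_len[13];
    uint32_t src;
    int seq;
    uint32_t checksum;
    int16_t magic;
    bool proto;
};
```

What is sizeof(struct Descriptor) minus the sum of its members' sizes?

3

@0: ack [4B, align 4] → 4
@4: port [2B, align 2] → 6
+2 pad (align 4)
@8: payload_len [52B, align 4] → 60
@60: src [4B, align 4] → 64
@64: seq [4B, align 4] → 68
@68: checksum [4B, align 4] → 72
@72: magic [2B, align 2] → 74
@74: proto [1B, align 1] → 75
+1 tail pad (align 4)
size 76, align 4
data bytes 73, size 76 → padding 3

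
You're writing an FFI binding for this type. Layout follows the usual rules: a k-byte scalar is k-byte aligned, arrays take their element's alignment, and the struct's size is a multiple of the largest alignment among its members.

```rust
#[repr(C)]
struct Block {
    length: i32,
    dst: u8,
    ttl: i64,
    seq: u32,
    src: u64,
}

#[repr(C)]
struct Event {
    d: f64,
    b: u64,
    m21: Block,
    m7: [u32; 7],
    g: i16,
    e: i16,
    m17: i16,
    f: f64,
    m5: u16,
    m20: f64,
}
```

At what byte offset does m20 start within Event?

104

Block: @0: length [4B, align 4] → 4; @4: dst [1B, align 1] → 5; +3 pad (align 8); @8: ttl [8B, align 8] → 16; @16: seq [4B, align 4] → 20; +4 pad (align 8); @24: src [8B, align 8] → 32; size 32, align 8
@0: d [8B, align 8] → 8
@8: b [8B, align 8] → 16
@16: m21 [32B, align 8] → 48
@48: m7 [28B, align 4] → 76
@76: g [2B, align 2] → 78
@78: e [2B, align 2] → 80
@80: m17 [2B, align 2] → 82
+6 pad (align 8)
@88: f [8B, align 8] → 96
@96: m5 [2B, align 2] → 98
+6 pad (align 8)
@104: m20 [8B, align 8] → 112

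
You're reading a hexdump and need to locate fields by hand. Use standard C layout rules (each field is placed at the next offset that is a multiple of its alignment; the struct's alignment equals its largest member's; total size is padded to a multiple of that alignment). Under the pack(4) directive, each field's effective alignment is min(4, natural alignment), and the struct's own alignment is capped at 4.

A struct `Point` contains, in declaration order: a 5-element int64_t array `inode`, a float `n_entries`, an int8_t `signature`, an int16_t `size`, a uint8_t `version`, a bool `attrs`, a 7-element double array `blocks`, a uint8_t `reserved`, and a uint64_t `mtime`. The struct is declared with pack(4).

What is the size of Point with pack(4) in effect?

inode at 0 (size 40, align 4) → ends 40
n_entries at 40 (size 4, align 4) → ends 44
signature at 44 (size 1, align 1) → ends 45
pad 1 to align 2 for size
size at 46 (size 2, align 2) → ends 48
version at 48 (size 1, align 1) → ends 49
attrs at 49 (size 1, align 1) → ends 50
pad 2 to align 4 for blocks
blocks at 52 (size 56, align 4) → ends 108
reserved at 108 (size 1, align 1) → ends 109
pad 3 to align 4 for mtime
mtime at 112 (size 8, align 4) → ends 120
total 120 bytes, alignment 4

120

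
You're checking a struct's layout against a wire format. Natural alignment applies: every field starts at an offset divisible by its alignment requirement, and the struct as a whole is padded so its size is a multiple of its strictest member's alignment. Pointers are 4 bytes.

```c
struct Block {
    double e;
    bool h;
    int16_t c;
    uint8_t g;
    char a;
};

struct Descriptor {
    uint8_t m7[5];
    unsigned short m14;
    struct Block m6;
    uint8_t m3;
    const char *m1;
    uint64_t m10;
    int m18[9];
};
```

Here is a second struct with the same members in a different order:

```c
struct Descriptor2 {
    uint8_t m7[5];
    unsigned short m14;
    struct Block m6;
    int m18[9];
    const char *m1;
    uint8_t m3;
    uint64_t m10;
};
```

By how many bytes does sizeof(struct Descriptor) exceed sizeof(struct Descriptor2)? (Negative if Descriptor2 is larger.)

0

Block: 0..8  e  (8B, 8-aligned); 8..9  h  (1B, 1-aligned); 9..10  -- padding (1B); 10..12  c  (2B, 2-aligned); 12..13  g  (1B, 1-aligned); 13..14  a  (1B, 1-aligned); 14..16  -- tail padding (2B); sizeof = 16, alignof = 8
0..5  m7  (5B, 1-aligned)
5..6  -- padding (1B)
6..8  m14  (2B, 2-aligned)
8..24  m6  (16B, 8-aligned)
24..25  m3  (1B, 1-aligned)
25..28  -- padding (3B)
28..32  m1  (4B, 4-aligned)
32..40  m10  (8B, 8-aligned)
40..76  m18  (36B, 4-aligned)
76..80  -- tail padding (4B)
sizeof = 80, alignof = 8
— Descriptor2 —
0..5  m7  (5B, 1-aligned)
5..6  -- padding (1B)
6..8  m14  (2B, 2-aligned)
8..24  m6  (16B, 8-aligned)
24..60  m18  (36B, 4-aligned)
60..64  m1  (4B, 4-aligned)
64..65  m3  (1B, 1-aligned)
65..72  -- padding (7B)
72..80  m10  (8B, 8-aligned)
sizeof = 80, alignof = 8
80 − 80 = 0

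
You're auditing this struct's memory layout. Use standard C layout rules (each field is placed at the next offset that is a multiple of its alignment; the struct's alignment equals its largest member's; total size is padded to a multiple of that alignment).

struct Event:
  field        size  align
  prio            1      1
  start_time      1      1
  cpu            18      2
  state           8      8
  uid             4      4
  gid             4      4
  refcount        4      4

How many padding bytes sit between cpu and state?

4

@0: prio [1B, align 1] → 1
@1: start_time [1B, align 1] → 2
@2: cpu [18B, align 2] → 20
+4 pad (align 8)
@24: state [8B, align 8] → 32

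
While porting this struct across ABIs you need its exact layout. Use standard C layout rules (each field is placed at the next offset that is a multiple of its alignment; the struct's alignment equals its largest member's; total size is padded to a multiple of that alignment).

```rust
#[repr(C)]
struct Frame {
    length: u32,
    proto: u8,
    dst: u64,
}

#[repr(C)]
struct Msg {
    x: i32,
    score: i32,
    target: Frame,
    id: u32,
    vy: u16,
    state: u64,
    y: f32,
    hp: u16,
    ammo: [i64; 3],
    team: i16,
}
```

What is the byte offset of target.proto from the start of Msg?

12

Frame: @0: length [4B, align 4] → 4; @4: proto [1B, align 1] → 5; +3 pad (align 8); @8: dst [8B, align 8] → 16; size 16, align 8
@0: x [4B, align 4] → 4
@4: score [4B, align 4] → 8
@8: target [16B, align 8] → 24
within Frame: proto at 4
8 + 4 = 12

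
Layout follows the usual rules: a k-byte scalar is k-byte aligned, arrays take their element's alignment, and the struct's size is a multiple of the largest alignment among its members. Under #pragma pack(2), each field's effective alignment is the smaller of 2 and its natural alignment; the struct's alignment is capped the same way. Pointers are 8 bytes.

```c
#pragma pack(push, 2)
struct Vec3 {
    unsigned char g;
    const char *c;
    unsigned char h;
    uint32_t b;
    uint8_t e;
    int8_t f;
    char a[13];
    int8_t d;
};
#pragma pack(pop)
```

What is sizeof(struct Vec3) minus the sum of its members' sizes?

2

@0: g [1B, align 1] → 1
+1 pad (align 2)
@2: c [8B, align 2] → 10
@10: h [1B, align 1] → 11
+1 pad (align 2)
@12: b [4B, align 2] → 16
@16: e [1B, align 1] → 17
@17: f [1B, align 1] → 18
@18: a [13B, align 1] → 31
@31: d [1B, align 1] → 32
size 32, align 2
data bytes 30, size 32 → padding 2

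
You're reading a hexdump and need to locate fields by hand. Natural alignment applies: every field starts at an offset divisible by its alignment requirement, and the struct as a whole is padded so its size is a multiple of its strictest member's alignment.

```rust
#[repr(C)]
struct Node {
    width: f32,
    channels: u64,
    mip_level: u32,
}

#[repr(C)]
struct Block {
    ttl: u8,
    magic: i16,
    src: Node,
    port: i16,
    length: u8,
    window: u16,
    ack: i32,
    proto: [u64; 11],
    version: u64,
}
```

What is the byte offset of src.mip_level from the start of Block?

24

Node: @0: width [4B, align 4] → 4; +4 pad (align 8); @8: channels [8B, align 8] → 16; @16: mip_level [4B, align 4] → 20; +4 tail pad (align 8); size 24, align 8
@0: ttl [1B, align 1] → 1
+1 pad (align 2)
@2: magic [2B, align 2] → 4
+4 pad (align 8)
@8: src [24B, align 8] → 32
within Node: mip_level at 16
8 + 16 = 24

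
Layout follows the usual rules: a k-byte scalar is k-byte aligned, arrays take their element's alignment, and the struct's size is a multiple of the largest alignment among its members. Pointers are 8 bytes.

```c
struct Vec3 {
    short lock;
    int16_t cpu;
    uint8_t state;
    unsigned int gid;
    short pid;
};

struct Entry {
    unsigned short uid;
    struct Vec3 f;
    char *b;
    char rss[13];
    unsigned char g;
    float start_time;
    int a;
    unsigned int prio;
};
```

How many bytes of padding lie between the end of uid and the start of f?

2

Vec3: 0..2  lock  (2B, 2-aligned); 2..4  cpu  (2B, 2-aligned); 4..5  state  (1B, 1-aligned); 5..8  -- padding (3B); 8..12  gid  (4B, 4-aligned); 12..14  pid  (2B, 2-aligned); 14..16  -- tail padding (2B); sizeof = 16, alignof = 4
0..2  uid  (2B, 2-aligned)
2..4  -- padding (2B)
4..20  f  (16B, 4-aligned)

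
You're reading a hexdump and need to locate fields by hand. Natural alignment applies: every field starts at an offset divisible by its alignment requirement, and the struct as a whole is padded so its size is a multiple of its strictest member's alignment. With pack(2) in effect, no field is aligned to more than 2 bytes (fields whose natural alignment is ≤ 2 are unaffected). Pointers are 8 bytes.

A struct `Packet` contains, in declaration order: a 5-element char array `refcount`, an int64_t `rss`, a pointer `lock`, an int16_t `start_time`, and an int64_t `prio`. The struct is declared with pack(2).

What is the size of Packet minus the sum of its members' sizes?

1

@0: refcount [5B, align 1] → 5
+1 pad (align 2)
@6: rss [8B, align 2] → 14
@14: lock [8B, align 2] → 22
@22: start_time [2B, align 2] → 24
@24: prio [8B, align 2] → 32
size 32, align 2
data bytes 31, size 32 → padding 1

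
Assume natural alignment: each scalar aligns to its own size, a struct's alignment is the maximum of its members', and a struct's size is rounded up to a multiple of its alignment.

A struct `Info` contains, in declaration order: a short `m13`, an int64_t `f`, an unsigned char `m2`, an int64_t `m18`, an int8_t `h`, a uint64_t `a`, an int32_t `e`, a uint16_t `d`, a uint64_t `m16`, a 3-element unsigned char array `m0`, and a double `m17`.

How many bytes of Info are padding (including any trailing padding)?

27

m13 at 0 (size 2, align 2) → ends 2
pad 6 to align 8 for f
f at 8 (size 8, align 8) → ends 16
m2 at 16 (size 1, align 1) → ends 17
pad 7 to align 8 for m18
m18 at 24 (size 8, align 8) → ends 32
h at 32 (size 1, align 1) → ends 33
pad 7 to align 8 for a
a at 40 (size 8, align 8) → ends 48
e at 48 (size 4, align 4) → ends 52
d at 52 (size 2, align 2) → ends 54
pad 2 to align 8 for m16
m16 at 56 (size 8, align 8) → ends 64
m0 at 64 (size 3, align 1) → ends 67
pad 5 to align 8 for m17
m17 at 72 (size 8, align 8) → ends 80
total 80 bytes, alignment 8
data bytes 53, size 80 → padding 27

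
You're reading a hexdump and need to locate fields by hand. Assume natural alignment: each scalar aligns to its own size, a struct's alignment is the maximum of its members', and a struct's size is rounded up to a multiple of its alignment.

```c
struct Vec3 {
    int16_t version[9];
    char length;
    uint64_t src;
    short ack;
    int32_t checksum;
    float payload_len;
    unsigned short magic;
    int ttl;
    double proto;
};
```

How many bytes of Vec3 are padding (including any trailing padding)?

version at 0 (size 18, align 2) → ends 18
length at 18 (size 1, align 1) → ends 19
pad 5 to align 8 for src
src at 24 (size 8, align 8) → ends 32
ack at 32 (size 2, align 2) → ends 34
pad 2 to align 4 for checksum
checksum at 36 (size 4, align 4) → ends 40
payload_len at 40 (size 4, align 4) → ends 44
magic at 44 (size 2, align 2) → ends 46
pad 2 to align 4 for ttl
ttl at 48 (size 4, align 4) → ends 52
pad 4 to align 8 for proto
proto at 56 (size 8, align 8) → ends 64
total 64 bytes, alignment 8
data bytes 51, size 64 → padding 13

13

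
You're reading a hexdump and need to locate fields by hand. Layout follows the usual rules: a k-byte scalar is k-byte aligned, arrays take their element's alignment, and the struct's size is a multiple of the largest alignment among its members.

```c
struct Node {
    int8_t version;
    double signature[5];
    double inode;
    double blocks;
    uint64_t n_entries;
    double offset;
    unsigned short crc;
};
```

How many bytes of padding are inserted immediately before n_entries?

@0: version [1B, align 1] → 1
+7 pad (align 8)
@8: signature [40B, align 8] → 48
@48: inode [8B, align 8] → 56
@56: blocks [8B, align 8] → 64
@64: n_entries [8B, align 8] → 72

0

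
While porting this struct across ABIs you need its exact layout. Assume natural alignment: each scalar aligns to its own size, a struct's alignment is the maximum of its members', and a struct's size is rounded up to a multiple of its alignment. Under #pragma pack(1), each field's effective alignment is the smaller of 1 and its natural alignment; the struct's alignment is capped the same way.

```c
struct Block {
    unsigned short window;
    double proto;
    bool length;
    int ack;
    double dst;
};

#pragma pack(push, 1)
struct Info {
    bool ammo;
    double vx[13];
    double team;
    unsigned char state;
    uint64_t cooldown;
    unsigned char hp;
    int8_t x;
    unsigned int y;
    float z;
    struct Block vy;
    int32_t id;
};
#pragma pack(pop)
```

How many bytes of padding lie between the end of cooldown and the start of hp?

0

Block: window at 0 (size 2, align 2) → ends 2; pad 6 to align 8 for proto; proto at 8 (size 8, align 8) → ends 16; length at 16 (size 1, align 1) → ends 17; pad 3 to align 4 for ack; ack at 20 (size 4, align 4) → ends 24; dst at 24 (size 8, align 8) → ends 32; total 32 bytes, alignment 8
ammo at 0 (size 1, align 1) → ends 1
vx at 1 (size 104, align 1) → ends 105
team at 105 (size 8, align 1) → ends 113
state at 113 (size 1, align 1) → ends 114
cooldown at 114 (size 8, align 1) → ends 122
hp at 122 (size 1, align 1) → ends 123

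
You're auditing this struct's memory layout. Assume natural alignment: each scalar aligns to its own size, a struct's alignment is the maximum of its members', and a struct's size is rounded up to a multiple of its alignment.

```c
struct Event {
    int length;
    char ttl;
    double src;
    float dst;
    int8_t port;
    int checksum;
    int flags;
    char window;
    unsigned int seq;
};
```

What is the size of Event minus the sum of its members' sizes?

@0: length [4B, align 4] → 4
@4: ttl [1B, align 1] → 5
+3 pad (align 8)
@8: src [8B, align 8] → 16
@16: dst [4B, align 4] → 20
@20: port [1B, align 1] → 21
+3 pad (align 4)
@24: checksum [4B, align 4] → 28
@28: flags [4B, align 4] → 32
@32: window [1B, align 1] → 33
+3 pad (align 4)
@36: seq [4B, align 4] → 40
size 40, align 8
data bytes 31, size 40 → padding 9

9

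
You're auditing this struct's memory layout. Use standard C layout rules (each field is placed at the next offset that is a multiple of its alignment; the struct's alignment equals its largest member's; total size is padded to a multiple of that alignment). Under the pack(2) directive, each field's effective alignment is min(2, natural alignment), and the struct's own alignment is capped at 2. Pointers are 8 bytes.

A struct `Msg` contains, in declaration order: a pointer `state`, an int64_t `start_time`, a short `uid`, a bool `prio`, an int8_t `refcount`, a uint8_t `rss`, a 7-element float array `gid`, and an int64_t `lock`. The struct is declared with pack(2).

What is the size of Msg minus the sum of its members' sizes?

0..8  state  (8B, 2-aligned)
8..16  start_time  (8B, 2-aligned)
16..18  uid  (2B, 2-aligned)
18..19  prio  (1B, 1-aligned)
19..20  refcount  (1B, 1-aligned)
20..21  rss  (1B, 1-aligned)
21..22  -- padding (1B)
22..50  gid  (28B, 2-aligned)
50..58  lock  (8B, 2-aligned)
sizeof = 58, alignof = 2
data bytes 57, size 58 → padding 1

1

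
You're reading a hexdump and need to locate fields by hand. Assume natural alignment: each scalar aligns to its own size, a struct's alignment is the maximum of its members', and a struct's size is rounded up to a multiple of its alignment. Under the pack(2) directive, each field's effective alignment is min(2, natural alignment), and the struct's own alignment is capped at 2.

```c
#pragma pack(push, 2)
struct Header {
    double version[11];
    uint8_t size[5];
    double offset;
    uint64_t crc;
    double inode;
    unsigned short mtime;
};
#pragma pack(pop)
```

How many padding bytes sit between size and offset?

0..88  version  (88B, 2-aligned)
88..93  size  (5B, 1-aligned)
93..94  -- padding (1B)
94..102  offset  (8B, 2-aligned)

1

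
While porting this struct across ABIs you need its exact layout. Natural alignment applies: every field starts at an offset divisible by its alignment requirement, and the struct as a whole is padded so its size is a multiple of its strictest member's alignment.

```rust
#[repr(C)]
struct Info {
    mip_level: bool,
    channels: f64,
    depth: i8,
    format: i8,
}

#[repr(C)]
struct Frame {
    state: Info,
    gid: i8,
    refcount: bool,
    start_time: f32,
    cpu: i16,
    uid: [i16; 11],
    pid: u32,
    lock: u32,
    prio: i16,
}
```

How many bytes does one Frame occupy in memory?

Info: @0: mip_level [1B, align 1] → 1; +7 pad (align 8); @8: channels [8B, align 8] → 16; @16: depth [1B, align 1] → 17; @17: format [1B, align 1] → 18; +6 tail pad (align 8); size 24, align 8
@0: state [24B, align 8] → 24
@24: gid [1B, align 1] → 25
@25: refcount [1B, align 1] → 26
+2 pad (align 4)
@28: start_time [4B, align 4] → 32
@32: cpu [2B, align 2] → 34
@34: uid [22B, align 2] → 56
@56: pid [4B, align 4] → 60
@60: lock [4B, align 4] → 64
@64: prio [2B, align 2] → 66
+6 tail pad (align 8)
size 72, align 8

72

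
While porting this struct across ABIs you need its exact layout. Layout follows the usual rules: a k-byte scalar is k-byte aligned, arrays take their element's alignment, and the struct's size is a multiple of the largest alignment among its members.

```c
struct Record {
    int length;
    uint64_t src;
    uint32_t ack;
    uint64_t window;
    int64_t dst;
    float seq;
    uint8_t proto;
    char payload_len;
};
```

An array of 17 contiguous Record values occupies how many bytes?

816

length at 0 (size 4, align 4) → ends 4
pad 4 to align 8 for src
src at 8 (size 8, align 8) → ends 16
ack at 16 (size 4, align 4) → ends 20
pad 4 to align 8 for window
window at 24 (size 8, align 8) → ends 32
dst at 32 (size 8, align 8) → ends 40
seq at 40 (size 4, align 4) → ends 44
proto at 44 (size 1, align 1) → ends 45
payload_len at 45 (size 1, align 1) → ends 46
tail pad 2 to reach multiple of 8
total 48 bytes, alignment 8
array of 17: 17 × 48 = 816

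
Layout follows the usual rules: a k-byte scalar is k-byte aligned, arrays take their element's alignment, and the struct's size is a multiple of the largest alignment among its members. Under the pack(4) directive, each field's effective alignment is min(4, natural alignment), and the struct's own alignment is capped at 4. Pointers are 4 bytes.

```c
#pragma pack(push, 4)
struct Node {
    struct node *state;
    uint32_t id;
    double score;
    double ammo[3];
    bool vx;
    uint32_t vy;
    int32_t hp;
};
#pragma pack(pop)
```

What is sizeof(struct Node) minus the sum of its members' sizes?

3

0..4  state  (4B, 4-aligned)
4..8  id  (4B, 4-aligned)
8..16  score  (8B, 4-aligned)
16..40  ammo  (24B, 4-aligned)
40..41  vx  (1B, 1-aligned)
41..44  -- padding (3B)
44..48  vy  (4B, 4-aligned)
48..52  hp  (4B, 4-aligned)
sizeof = 52, alignof = 4
data bytes 49, size 52 → padding 3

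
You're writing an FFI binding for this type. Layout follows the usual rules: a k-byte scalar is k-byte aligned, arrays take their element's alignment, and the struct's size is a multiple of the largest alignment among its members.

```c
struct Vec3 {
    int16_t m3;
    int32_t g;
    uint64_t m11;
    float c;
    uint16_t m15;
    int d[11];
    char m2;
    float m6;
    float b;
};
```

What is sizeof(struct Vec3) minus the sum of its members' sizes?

m3 at 0 (size 2, align 2) → ends 2
pad 2 to align 4 for g
g at 4 (size 4, align 4) → ends 8
m11 at 8 (size 8, align 8) → ends 16
c at 16 (size 4, align 4) → ends 20
m15 at 20 (size 2, align 2) → ends 22
pad 2 to align 4 for d
d at 24 (size 44, align 4) → ends 68
m2 at 68 (size 1, align 1) → ends 69
pad 3 to align 4 for m6
m6 at 72 (size 4, align 4) → ends 76
b at 76 (size 4, align 4) → ends 80
total 80 bytes, alignment 8
data bytes 73, size 80 → padding 7

7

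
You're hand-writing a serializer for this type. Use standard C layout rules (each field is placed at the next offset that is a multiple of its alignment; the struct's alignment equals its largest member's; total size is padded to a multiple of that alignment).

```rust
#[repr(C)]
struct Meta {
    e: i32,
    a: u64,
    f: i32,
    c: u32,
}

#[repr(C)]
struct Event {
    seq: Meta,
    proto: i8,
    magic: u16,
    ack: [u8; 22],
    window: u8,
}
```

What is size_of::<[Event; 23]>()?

Meta: e at 0 (size 4, align 4) → ends 4; pad 4 to align 8 for a; a at 8 (size 8, align 8) → ends 16; f at 16 (size 4, align 4) → ends 20; c at 20 (size 4, align 4) → ends 24; total 24 bytes, alignment 8
seq at 0 (size 24, align 8) → ends 24
proto at 24 (size 1, align 1) → ends 25
pad 1 to align 2 for magic
magic at 26 (size 2, align 2) → ends 28
ack at 28 (size 22, align 1) → ends 50
window at 50 (size 1, align 1) → ends 51
tail pad 5 to reach multiple of 8
total 56 bytes, alignment 8
array of 23: 23 × 56 = 1288

1288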